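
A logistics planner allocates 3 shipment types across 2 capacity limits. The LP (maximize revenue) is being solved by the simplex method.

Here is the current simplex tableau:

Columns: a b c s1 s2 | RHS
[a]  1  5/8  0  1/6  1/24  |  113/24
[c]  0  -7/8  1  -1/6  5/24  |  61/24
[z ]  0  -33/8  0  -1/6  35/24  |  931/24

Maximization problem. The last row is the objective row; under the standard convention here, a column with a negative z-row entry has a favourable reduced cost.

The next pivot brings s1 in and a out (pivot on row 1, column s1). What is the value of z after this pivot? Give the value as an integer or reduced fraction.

Minimum ratio for s1: (113/24)/(1/6) = 113/4.
z changes by −(z-row coeff of s1)·ratio = −(-1/6)·(113/4) = 113/24.
New z = 931/24 + (113/24) = 87/2.

87/2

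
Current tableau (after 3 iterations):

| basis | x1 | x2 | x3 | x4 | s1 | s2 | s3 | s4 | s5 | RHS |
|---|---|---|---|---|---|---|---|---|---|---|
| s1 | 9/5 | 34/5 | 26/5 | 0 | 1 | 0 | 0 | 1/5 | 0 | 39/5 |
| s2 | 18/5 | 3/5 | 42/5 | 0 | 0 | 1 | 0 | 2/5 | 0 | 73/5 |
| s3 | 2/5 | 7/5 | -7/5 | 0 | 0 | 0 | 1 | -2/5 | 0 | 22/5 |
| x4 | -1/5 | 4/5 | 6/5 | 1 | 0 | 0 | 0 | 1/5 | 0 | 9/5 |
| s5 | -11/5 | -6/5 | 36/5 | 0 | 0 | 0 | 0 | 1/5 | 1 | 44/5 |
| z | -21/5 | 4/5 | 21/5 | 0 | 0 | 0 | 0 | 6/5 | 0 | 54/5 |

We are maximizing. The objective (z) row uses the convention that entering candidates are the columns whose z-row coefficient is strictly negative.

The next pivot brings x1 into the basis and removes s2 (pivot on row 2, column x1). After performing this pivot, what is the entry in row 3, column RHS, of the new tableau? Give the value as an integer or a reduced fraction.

Pivot element is row 2, column x1: 18/5.
Normalize row 2: new (row 2, RHS) = (73/5)/(18/5) = 73/18.
row 3 ← row 3 − (2/5)·(new row 2): 22/5 − (2/5)·(73/18) = 25/9.

25/9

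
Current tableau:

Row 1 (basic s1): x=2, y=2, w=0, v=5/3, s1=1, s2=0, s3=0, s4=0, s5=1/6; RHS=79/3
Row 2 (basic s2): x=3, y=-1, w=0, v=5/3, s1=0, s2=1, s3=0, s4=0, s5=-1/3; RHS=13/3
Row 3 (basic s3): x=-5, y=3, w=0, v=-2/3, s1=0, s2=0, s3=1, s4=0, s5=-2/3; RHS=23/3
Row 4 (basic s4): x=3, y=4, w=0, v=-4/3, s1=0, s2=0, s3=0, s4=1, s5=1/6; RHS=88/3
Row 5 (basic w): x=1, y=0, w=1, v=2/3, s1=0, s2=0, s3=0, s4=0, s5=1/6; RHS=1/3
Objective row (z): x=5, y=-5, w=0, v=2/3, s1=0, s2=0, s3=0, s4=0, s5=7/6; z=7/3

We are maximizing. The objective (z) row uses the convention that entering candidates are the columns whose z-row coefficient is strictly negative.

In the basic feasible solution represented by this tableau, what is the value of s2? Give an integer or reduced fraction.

13/3

s2 is basic (row 2); its value is the RHS of that row: 13/3.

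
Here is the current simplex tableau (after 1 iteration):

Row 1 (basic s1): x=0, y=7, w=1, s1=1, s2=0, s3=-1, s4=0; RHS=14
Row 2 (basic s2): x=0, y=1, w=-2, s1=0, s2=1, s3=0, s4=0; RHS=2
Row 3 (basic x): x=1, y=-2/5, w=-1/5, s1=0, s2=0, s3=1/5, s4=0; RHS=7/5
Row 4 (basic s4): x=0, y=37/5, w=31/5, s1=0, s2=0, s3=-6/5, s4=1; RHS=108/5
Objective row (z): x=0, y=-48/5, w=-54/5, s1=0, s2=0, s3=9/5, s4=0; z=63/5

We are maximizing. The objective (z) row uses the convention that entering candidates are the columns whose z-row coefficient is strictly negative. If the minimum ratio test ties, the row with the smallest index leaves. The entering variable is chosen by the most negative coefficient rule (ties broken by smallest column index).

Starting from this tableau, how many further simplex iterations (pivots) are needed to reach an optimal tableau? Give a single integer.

2

pivot: w in, s4 out → z = 1557/31
pivot: s3 in, x out → z = 54
No improving column remains; optimal.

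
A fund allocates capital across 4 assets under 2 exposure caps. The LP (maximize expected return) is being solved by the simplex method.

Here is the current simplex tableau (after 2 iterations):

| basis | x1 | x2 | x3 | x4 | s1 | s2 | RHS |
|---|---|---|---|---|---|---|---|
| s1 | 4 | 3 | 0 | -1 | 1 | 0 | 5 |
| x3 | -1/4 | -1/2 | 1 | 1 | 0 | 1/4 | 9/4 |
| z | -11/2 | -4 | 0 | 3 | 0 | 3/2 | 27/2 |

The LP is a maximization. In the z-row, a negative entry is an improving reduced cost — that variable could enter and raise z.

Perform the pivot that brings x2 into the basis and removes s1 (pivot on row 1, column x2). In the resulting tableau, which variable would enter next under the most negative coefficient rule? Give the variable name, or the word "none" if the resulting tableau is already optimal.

Pivot element 3. New z-row = old z-row − (-4)·(row 1/3).
Updated z-row coefficients: x1: -1/6, x2: 0, x3: 0, x4: 5/3, s1: 4/3, s2: 3/2.
The most negative is -1/6 in column x1, so x1 would enter next.

x1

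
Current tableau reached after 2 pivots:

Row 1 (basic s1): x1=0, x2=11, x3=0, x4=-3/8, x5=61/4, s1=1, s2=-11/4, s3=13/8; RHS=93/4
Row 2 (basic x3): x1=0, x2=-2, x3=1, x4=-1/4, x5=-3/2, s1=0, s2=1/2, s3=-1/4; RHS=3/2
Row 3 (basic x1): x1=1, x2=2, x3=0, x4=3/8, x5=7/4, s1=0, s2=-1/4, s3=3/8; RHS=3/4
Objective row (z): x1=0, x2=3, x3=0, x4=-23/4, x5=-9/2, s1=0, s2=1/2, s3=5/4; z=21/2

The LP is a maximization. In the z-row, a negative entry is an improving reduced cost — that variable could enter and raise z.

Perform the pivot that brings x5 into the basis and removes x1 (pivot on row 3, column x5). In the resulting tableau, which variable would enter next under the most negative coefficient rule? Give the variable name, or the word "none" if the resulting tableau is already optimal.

Pivot element 7/4. New z-row = old z-row − (-9/2)·(row 3/(7/4)).
Updated z-row coefficients: x1: 18/7, x2: 57/7, x3: 0, x4: -67/14, x5: 0, s1: 0, s2: -1/7, s3: 31/14.
The most negative is -67/14 in column x4, so x4 would enter next.

x4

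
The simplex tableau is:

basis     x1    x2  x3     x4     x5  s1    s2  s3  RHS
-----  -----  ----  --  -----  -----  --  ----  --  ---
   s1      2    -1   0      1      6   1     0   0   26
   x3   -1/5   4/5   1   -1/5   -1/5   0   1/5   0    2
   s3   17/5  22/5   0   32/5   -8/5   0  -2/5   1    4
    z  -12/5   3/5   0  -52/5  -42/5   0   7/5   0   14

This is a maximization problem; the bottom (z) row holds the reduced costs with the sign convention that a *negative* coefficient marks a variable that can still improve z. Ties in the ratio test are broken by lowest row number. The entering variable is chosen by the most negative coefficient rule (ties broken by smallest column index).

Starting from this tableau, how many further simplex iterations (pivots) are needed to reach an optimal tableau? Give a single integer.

pivot: x4 in, s3 out → z = 41/2
pivot: x5 in, s1 out → z = 1629/25
No improving column remains; optimal.

2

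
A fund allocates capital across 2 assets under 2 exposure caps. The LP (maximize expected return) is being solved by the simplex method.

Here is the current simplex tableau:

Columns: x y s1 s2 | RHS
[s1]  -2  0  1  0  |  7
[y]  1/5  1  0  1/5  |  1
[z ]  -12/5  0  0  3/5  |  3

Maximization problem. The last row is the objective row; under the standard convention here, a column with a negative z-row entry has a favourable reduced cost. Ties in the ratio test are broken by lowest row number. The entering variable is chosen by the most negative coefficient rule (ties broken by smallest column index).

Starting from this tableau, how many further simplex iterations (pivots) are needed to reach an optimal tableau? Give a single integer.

pivot: x in, y out → z = 15
No improving column remains; optimal.

1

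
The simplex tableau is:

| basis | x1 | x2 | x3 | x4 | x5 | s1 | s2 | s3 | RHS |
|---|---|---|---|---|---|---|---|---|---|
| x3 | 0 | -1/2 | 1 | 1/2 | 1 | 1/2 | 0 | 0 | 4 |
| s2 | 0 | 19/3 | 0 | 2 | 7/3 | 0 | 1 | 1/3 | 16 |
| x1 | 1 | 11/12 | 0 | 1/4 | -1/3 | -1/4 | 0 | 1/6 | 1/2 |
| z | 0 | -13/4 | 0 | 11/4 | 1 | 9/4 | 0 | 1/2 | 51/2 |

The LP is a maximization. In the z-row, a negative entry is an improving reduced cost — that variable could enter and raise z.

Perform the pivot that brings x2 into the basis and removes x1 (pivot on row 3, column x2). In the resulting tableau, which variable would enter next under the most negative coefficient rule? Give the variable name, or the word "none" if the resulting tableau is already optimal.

Pivot element 11/12. New z-row = old z-row − (-13/4)·(row 3/(11/12)).
Updated z-row coefficients: x1: 39/11, x2: 0, x3: 0, x4: 40/11, x5: -2/11, s1: 15/11, s2: 0, s3: 12/11.
The most negative is -2/11 in column x5, so x5 would enter next.

x5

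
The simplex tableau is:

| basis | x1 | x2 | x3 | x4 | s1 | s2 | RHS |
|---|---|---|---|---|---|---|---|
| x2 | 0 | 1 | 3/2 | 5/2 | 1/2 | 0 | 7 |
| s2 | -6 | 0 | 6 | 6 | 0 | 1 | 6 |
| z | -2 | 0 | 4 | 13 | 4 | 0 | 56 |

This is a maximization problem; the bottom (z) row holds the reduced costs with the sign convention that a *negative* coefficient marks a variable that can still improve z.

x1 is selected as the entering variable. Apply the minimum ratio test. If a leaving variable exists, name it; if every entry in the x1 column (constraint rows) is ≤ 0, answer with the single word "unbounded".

unbounded

x1-column entries: row 1: 0, row 2: -6. All ≤ 0, so x1 can increase without bound; the LP is unbounded in this direction.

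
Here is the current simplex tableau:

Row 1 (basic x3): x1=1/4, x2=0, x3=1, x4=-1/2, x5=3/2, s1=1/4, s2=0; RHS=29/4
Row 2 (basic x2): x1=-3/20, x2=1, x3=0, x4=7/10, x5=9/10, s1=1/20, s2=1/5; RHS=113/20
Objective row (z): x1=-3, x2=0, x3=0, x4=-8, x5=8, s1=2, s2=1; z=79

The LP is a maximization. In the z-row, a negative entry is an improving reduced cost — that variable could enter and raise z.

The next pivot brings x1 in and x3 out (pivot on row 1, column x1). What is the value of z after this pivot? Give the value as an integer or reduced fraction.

166

Minimum ratio for x1: (29/4)/(1/4) = 29.
z changes by −(z-row coeff of x1)·ratio = −(-3)·29 = 87.
New z = 79 + 87 = 166.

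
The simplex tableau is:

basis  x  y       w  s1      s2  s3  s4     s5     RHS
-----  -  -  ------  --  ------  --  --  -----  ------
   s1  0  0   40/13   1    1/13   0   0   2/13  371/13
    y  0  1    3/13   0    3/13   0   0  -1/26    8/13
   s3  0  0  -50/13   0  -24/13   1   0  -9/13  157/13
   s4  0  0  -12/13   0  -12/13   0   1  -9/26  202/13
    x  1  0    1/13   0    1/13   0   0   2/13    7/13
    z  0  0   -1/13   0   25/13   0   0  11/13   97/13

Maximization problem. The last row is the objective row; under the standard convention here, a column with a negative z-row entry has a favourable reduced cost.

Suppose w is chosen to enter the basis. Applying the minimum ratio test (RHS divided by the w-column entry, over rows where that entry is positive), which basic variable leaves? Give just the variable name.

Ratios: row 1 (s1): (371/13)/(40/13) = 371/40; row 2 (y): (8/13)/(3/13) = 8/3; row 3 (s3): entry -50/13 ≤ 0, skip; row 4 (s4): entry -12/13 ≤ 0, skip; row 5 (x): (7/13)/(1/13) = 7.
Minimum ratio 8/3 is in the y row, so y leaves.

y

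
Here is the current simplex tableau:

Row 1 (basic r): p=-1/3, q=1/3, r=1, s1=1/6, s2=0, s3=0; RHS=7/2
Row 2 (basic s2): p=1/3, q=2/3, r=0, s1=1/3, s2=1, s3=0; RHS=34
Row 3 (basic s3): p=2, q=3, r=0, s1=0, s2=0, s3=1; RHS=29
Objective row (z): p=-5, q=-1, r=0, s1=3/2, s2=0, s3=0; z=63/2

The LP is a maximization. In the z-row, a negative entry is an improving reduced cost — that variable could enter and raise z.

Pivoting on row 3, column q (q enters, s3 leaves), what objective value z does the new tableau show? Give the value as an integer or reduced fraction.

Minimum ratio for q: 29/3 = 29/3.
z changes by −(z-row coeff of q)·ratio = −(-1)·(29/3) = 29/3.
New z = 63/2 + (29/3) = 247/6.

247/6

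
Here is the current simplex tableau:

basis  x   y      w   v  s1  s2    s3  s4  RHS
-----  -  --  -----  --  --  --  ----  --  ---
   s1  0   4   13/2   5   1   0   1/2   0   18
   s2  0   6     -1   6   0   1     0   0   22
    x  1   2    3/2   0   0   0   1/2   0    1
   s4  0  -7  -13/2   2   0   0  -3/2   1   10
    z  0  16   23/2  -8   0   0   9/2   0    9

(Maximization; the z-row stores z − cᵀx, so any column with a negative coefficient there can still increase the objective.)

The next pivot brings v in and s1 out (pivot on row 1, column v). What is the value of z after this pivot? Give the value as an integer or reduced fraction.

Minimum ratio for v: 18/5 = 18/5.
z changes by −(z-row coeff of v)·ratio = −(-8)·(18/5) = 144/5.
New z = 9 + (144/5) = 189/5.

189/5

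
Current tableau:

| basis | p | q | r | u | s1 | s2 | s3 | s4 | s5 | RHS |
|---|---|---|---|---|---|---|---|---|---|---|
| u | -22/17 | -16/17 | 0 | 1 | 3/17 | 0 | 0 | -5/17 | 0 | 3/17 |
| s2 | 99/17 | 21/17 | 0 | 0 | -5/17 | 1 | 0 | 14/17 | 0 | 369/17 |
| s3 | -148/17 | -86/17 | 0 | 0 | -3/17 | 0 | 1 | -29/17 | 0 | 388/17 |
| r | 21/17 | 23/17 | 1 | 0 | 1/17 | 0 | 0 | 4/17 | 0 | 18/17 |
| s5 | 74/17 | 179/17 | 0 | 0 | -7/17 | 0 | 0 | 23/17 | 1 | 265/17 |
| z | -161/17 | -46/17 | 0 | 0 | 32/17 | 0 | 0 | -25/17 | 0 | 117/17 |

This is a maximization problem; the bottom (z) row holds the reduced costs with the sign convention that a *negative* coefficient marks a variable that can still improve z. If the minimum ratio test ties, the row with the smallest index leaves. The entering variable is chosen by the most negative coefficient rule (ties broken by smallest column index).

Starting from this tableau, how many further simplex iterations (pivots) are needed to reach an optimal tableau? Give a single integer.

pivot: p in, r out → z = 15
No improving column remains; optimal.

1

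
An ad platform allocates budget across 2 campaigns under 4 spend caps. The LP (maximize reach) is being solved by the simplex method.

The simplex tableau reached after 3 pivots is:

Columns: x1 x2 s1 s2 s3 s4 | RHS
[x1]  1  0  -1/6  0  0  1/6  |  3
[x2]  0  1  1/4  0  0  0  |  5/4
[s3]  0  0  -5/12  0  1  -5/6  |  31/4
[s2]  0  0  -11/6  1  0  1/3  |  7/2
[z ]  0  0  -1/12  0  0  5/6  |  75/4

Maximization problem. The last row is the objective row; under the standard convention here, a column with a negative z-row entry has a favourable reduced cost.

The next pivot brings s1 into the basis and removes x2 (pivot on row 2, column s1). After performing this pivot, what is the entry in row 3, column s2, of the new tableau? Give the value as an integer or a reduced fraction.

0

Pivot element is row 2, column s1: 1/4.
Normalize row 2: new (row 2, s2) = 0/(1/4) = 0.
row 3 ← row 3 − (-5/12)·(new row 2): 0 − (-5/12)·0 = 0.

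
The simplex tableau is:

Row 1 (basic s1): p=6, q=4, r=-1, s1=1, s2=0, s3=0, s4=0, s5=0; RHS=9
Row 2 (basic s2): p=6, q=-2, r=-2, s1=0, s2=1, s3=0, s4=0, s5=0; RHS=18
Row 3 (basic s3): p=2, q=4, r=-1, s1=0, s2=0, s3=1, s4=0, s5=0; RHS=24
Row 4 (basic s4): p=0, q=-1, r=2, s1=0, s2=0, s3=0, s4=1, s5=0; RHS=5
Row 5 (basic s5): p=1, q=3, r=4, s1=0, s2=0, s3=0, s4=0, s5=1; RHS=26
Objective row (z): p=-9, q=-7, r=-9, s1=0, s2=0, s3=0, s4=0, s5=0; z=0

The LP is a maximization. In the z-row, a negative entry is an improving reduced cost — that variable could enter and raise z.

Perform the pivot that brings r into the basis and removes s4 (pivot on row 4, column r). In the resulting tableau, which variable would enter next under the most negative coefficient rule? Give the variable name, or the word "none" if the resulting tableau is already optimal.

Pivot element 2. New z-row = old z-row − (-9)·(row 4/2).
Updated z-row coefficients: p: -9, q: -23/2, r: 0, s1: 0, s2: 0, s3: 0, s4: 9/2, s5: 0.
The most negative is -23/2 in column q, so q would enter next.

q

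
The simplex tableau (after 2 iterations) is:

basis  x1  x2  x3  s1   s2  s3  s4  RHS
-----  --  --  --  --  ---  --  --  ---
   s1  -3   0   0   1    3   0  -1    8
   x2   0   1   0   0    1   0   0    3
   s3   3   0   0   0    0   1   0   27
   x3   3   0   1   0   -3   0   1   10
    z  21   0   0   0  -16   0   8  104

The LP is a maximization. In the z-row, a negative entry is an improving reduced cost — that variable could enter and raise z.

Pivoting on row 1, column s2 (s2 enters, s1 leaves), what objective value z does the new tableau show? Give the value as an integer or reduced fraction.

440/3

Minimum ratio for s2: 8/3 = 8/3.
z changes by −(z-row coeff of s2)·ratio = −(-16)·(8/3) = 128/3.
New z = 104 + (128/3) = 440/3.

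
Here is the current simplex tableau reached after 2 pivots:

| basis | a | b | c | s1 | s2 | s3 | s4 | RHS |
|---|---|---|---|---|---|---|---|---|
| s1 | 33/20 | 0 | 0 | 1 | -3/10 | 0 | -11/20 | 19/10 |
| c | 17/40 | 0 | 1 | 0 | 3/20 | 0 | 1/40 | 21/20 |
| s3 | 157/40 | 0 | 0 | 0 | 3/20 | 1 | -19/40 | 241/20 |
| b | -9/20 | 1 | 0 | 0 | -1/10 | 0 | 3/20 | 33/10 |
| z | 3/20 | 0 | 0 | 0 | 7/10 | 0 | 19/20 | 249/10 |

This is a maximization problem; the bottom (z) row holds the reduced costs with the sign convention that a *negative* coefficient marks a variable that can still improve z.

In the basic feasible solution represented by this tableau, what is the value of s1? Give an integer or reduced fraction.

19/10

s1 is basic (row 1); its value is the RHS of that row: 19/10.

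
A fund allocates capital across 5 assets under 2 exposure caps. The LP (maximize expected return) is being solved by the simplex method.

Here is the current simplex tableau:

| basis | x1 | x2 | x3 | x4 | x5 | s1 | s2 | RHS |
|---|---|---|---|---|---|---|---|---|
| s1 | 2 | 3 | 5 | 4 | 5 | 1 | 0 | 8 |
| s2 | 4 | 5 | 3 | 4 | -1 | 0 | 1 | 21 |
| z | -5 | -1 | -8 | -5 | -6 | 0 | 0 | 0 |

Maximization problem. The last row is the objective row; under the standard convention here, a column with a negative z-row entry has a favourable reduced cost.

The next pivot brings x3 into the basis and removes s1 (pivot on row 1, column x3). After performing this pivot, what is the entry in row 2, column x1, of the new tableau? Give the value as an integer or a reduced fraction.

14/5

Pivot element is row 1, column x3: 5.
Normalize row 1: new (row 1, x1) = 2/5 = 2/5.
row 2 ← row 2 − 3·(new row 1): 4 − 3·(2/5) = 14/5.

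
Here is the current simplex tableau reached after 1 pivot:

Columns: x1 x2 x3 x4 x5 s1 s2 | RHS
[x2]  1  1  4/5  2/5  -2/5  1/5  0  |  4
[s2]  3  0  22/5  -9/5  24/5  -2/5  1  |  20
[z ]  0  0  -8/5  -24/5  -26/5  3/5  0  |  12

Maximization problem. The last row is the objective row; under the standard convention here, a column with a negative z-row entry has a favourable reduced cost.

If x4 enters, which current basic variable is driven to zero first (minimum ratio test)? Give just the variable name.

x2

Ratios: row 1 (x2): 4/(2/5) = 10; row 2 (s2): entry -9/5 ≤ 0, skip.
Minimum ratio 10 is in the x2 row, so x2 leaves.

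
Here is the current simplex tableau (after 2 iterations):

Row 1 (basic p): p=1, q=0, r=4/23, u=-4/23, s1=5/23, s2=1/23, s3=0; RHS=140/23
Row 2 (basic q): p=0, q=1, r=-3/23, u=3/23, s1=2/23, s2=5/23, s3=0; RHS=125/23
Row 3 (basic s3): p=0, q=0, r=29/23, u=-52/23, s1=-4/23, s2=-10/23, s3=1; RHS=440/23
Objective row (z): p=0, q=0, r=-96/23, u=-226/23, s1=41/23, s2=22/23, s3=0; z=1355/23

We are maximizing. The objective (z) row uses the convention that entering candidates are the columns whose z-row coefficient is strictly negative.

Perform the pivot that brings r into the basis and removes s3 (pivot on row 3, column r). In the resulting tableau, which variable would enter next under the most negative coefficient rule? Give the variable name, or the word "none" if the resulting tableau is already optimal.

Pivot element 29/23. New z-row = old z-row − (-96/23)·(row 3/(29/23)).
Updated z-row coefficients: p: 0, q: 0, r: 0, u: -502/29, s1: 35/29, s2: -14/29, s3: 96/29.
The most negative is -502/29 in column u, so u would enter next.

u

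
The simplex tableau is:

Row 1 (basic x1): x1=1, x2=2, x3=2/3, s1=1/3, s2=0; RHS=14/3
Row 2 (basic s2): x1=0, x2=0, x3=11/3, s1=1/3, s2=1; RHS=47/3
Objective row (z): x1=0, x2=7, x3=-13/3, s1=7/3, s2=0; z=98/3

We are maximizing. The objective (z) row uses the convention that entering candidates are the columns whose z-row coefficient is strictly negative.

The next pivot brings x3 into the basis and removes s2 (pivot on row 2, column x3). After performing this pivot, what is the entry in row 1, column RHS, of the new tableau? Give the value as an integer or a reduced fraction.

20/11

Pivot element is row 2, column x3: 11/3.
Normalize row 2: new (row 2, RHS) = (47/3)/(11/3) = 47/11.
row 1 ← row 1 − (2/3)·(new row 2): 14/3 − (2/3)·(47/11) = 20/11.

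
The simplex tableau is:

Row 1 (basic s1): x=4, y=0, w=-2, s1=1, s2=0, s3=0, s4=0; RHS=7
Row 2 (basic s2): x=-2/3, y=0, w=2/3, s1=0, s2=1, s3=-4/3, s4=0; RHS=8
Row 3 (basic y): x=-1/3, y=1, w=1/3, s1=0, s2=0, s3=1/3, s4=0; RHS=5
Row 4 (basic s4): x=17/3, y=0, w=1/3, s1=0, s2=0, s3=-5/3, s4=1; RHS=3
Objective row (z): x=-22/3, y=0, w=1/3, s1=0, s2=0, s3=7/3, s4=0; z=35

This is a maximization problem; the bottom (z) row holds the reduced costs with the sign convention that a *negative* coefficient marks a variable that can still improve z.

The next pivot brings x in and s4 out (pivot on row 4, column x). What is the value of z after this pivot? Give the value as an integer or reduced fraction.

661/17

Minimum ratio for x: 3/(17/3) = 9/17.
z changes by −(z-row coeff of x)·ratio = −(-22/3)·(9/17) = 66/17.
New z = 35 + (66/17) = 661/17.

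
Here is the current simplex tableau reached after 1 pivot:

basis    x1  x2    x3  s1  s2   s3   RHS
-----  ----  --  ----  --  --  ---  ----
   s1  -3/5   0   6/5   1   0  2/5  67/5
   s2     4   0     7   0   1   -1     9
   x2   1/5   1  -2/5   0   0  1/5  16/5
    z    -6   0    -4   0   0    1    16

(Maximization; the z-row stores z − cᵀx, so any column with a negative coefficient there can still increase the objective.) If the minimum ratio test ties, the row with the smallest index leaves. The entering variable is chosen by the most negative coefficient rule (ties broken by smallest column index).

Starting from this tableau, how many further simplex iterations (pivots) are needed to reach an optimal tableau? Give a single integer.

2

pivot: x1 in, s2 out → z = 59/2
pivot: s3 in, x2 out → z = 35
No improving column remains; optimal.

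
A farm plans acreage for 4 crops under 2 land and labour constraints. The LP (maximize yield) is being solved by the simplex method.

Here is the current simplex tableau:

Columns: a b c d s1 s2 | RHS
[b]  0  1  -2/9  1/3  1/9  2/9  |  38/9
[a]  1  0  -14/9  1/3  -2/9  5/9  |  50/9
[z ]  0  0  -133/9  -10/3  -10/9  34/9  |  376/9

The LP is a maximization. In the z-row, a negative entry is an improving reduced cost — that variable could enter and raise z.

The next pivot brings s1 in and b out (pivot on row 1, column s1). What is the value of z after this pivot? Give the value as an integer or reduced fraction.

Minimum ratio for s1: (38/9)/(1/9) = 38.
z changes by −(z-row coeff of s1)·ratio = −(-10/9)·38 = 380/9.
New z = 376/9 + (380/9) = 84.

84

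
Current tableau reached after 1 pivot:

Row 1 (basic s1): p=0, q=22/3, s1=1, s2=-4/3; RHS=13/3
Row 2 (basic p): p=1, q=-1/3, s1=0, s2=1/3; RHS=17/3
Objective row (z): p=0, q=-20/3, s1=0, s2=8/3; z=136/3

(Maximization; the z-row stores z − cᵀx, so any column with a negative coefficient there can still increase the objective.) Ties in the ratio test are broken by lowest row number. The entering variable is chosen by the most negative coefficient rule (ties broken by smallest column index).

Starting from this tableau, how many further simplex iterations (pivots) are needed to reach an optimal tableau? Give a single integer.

1

pivot: q in, s1 out → z = 542/11
No improving column remains; optimal.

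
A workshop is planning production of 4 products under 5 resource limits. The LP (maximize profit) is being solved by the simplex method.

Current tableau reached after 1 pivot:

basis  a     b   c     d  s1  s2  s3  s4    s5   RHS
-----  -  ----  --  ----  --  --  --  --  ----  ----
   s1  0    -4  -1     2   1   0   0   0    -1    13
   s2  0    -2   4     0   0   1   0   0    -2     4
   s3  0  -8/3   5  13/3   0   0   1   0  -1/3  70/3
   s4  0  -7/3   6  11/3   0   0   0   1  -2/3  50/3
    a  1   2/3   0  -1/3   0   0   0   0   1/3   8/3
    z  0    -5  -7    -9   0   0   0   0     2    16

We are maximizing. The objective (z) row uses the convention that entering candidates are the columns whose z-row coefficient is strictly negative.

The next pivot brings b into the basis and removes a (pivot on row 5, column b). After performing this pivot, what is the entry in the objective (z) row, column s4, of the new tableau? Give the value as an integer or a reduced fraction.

Pivot element is row 5, column b: 2/3.
Normalize row 5: new (row 5, s4) = 0/(2/3) = 0.
z-row ← z-row − (-5)·(new row 5): 0 − (-5)·0 = 0.

0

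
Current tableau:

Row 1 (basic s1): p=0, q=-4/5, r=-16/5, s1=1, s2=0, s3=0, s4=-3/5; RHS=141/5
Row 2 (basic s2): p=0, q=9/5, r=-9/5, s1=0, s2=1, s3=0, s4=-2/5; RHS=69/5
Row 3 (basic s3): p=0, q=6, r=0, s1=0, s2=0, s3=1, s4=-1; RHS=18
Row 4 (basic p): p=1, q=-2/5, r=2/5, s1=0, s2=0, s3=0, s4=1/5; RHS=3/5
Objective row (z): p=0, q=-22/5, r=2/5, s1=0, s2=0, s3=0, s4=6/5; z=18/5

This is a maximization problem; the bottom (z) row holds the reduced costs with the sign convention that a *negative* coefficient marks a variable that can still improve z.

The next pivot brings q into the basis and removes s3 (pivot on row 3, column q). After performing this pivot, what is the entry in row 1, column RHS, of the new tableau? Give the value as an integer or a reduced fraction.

Pivot element is row 3, column q: 6.
Normalize row 3: new (row 3, RHS) = 18/6 = 3.
row 1 ← row 1 − (-4/5)·(new row 3): 141/5 − (-4/5)·3 = 153/5.

153/5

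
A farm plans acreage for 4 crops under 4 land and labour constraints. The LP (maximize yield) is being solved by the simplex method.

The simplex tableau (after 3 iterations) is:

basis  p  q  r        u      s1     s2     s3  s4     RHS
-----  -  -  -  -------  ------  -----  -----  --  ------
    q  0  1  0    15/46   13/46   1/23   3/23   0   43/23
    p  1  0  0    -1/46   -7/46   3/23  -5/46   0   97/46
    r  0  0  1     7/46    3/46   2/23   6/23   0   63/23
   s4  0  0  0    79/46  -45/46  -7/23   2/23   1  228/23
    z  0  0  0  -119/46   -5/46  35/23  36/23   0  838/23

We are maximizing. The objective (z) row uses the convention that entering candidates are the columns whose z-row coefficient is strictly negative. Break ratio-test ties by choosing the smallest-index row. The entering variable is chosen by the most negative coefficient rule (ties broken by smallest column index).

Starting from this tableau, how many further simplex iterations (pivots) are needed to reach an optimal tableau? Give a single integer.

pivot: u in, q out → z = 769/15
No improving column remains; optimal.

1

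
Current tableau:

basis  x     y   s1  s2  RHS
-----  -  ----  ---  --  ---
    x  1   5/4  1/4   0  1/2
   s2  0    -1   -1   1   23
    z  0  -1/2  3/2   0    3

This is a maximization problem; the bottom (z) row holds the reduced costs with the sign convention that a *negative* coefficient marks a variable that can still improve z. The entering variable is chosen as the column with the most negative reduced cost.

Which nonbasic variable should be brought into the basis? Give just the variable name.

y

Objective-row coefficients: x: 0, y: -1/2, s1: 3/2, s2: 0.
The most negative is -1/2 in column y, so y enters.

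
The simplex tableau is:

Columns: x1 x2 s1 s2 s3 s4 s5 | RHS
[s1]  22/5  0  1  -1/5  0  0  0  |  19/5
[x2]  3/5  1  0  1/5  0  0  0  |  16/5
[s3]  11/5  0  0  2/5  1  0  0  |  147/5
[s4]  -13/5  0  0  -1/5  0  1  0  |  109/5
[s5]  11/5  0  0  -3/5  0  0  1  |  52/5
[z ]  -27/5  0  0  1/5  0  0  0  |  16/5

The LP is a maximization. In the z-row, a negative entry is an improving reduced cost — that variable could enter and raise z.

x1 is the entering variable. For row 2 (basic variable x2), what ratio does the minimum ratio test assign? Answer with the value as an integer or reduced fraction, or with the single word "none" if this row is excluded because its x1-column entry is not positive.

Ratio = RHS / (x1 entry) = (16/5) / (3/5) = 16/3.

16/3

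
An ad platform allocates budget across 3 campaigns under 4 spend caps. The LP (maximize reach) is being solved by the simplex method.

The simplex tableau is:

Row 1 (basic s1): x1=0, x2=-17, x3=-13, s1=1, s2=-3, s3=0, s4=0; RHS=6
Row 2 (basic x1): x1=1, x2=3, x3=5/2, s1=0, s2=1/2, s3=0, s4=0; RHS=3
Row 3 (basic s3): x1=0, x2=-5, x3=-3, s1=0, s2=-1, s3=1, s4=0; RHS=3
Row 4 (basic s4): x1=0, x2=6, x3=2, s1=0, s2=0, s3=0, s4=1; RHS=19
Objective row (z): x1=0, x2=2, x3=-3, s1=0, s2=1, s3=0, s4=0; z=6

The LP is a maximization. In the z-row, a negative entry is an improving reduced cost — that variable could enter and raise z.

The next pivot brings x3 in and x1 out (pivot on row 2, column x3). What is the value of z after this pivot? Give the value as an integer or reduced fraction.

Minimum ratio for x3: 3/(5/2) = 6/5.
z changes by −(z-row coeff of x3)·ratio = −(-3)·(6/5) = 18/5.
New z = 6 + (18/5) = 48/5.

48/5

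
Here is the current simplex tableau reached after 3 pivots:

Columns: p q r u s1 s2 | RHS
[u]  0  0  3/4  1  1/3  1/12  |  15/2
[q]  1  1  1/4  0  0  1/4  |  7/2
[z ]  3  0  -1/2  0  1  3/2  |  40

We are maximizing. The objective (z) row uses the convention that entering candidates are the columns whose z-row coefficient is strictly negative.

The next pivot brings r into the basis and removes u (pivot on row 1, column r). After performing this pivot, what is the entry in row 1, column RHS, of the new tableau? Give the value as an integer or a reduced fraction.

10

Pivot element is row 1, column r: 3/4.
Normalize row 1: new (row 1, RHS) = (15/2)/(3/4) = 10.
Row 1 is the pivot row, so the entry is 10.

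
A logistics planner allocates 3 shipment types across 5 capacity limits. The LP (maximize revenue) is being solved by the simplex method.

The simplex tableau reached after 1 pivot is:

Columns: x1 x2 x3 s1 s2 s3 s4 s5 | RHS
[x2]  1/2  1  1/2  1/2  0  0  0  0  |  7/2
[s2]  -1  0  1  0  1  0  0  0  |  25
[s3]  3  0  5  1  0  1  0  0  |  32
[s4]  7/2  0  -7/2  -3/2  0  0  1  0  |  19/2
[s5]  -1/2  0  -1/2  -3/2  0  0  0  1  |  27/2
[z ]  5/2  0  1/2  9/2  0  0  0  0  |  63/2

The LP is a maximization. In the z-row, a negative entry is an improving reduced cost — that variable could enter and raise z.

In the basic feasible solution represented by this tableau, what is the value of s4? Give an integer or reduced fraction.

19/2

s4 is basic (row 4); its value is the RHS of that row: 19/2.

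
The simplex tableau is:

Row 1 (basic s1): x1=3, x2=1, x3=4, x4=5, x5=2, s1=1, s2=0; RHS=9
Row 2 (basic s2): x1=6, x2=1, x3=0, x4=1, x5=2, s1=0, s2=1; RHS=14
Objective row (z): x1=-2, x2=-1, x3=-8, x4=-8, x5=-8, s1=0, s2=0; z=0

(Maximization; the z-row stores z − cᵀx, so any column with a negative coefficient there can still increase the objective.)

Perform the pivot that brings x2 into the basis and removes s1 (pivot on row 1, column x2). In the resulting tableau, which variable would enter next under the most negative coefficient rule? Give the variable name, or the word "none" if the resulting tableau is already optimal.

Pivot element 1. New z-row = old z-row − (-1)·(row 1/1).
Updated z-row coefficients: x1: 1, x2: 0, x3: -4, x4: -3, x5: -6, s1: 1, s2: 0.
The most negative is -6 in column x5, so x5 would enter next.

x5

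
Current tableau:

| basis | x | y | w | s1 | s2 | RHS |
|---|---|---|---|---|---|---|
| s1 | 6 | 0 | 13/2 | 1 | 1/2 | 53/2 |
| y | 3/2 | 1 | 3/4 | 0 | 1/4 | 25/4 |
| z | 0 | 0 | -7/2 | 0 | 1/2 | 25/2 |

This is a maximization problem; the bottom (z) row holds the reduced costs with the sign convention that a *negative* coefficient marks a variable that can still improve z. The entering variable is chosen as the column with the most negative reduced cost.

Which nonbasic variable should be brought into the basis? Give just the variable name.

w

Objective-row coefficients: x: 0, y: 0, w: -7/2, s1: 0, s2: 1/2.
The most negative is -7/2 in column w, so w enters.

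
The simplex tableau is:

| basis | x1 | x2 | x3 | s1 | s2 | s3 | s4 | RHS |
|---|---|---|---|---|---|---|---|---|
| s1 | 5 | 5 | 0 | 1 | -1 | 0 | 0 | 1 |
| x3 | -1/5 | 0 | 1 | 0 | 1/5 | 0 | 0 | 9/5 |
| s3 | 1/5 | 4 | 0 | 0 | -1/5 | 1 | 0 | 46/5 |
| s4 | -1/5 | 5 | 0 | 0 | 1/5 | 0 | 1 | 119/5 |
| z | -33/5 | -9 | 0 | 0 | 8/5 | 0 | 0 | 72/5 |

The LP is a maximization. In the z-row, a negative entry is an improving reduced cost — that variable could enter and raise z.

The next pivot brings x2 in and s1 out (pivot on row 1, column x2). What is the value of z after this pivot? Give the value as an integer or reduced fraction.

Minimum ratio for x2: 1/5 = 1/5.
z changes by −(z-row coeff of x2)·ratio = −(-9)·(1/5) = 9/5.
New z = 72/5 + (9/5) = 81/5.

81/5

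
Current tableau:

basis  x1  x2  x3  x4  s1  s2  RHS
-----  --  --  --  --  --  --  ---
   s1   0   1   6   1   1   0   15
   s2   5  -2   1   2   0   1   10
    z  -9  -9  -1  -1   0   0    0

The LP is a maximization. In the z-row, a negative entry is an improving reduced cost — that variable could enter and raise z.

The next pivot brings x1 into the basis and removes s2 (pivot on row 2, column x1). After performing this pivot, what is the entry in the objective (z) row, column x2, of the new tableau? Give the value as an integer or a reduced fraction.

-63/5

Pivot element is row 2, column x1: 5.
Normalize row 2: new (row 2, x2) = (-2)/5 = -2/5.
z-row ← z-row − (-9)·(new row 2): -9 − (-9)·(-2/5) = -63/5.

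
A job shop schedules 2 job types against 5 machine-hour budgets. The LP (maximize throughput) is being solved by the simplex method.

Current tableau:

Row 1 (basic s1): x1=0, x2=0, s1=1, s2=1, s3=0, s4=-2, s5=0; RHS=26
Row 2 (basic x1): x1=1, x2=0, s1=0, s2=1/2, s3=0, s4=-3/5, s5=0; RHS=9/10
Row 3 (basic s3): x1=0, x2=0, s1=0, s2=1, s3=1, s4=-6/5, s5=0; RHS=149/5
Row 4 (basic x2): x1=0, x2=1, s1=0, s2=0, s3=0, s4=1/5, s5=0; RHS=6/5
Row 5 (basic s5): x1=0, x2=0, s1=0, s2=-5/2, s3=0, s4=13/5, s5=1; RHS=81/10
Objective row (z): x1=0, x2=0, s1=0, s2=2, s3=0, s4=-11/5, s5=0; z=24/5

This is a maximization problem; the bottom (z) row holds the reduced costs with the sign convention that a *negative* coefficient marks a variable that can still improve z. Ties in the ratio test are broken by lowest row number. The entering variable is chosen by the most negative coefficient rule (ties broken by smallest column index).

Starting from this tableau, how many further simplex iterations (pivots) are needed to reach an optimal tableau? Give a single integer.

2

pivot: s4 in, s5 out → z = 303/26
pivot: s2 in, x2 out → z = 12
No improving column remains; optimal.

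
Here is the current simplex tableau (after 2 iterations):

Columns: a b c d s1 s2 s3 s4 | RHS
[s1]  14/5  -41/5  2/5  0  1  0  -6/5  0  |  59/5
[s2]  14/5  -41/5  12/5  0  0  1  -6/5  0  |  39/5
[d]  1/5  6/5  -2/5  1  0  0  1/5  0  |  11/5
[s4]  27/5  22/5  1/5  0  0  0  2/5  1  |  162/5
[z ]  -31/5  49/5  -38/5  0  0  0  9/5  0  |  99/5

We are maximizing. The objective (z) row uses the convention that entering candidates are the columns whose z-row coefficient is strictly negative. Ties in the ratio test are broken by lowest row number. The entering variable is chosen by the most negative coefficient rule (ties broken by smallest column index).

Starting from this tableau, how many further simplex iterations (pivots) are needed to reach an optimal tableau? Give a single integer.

3

pivot: c in, s2 out → z = 89/2
pivot: b in, s4 out → z = 8874/61
pivot: s3 in, b out → z = 343/2
No improving column remains; optimal.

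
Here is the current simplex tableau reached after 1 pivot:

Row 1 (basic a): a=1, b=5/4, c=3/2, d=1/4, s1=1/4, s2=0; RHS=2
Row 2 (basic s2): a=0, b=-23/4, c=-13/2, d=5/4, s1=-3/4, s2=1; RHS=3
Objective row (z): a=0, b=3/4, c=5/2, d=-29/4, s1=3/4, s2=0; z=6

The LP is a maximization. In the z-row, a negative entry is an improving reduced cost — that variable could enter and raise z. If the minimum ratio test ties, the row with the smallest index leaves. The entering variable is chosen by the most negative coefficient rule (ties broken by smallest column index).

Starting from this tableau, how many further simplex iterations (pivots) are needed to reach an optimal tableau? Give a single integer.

pivot: d in, s2 out → z = 117/5
pivot: c in, a out → z = 41
pivot: b in, c out → z = 509/12
No improving column remains; optimal.

3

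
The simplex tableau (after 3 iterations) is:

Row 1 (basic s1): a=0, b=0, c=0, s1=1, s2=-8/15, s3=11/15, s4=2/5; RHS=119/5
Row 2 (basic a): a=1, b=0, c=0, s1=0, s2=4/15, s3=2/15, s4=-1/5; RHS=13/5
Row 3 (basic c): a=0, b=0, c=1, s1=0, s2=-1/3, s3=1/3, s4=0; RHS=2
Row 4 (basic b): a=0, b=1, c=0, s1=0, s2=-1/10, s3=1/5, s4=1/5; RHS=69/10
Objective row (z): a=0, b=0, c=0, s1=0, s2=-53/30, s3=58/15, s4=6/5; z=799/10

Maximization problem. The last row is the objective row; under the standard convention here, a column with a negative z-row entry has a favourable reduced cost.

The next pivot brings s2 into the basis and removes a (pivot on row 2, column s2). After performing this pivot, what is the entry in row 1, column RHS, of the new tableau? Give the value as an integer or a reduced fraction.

29

Pivot element is row 2, column s2: 4/15.
Normalize row 2: new (row 2, RHS) = (13/5)/(4/15) = 39/4.
row 1 ← row 1 − (-8/15)·(new row 2): 119/5 − (-8/15)·(39/4) = 29.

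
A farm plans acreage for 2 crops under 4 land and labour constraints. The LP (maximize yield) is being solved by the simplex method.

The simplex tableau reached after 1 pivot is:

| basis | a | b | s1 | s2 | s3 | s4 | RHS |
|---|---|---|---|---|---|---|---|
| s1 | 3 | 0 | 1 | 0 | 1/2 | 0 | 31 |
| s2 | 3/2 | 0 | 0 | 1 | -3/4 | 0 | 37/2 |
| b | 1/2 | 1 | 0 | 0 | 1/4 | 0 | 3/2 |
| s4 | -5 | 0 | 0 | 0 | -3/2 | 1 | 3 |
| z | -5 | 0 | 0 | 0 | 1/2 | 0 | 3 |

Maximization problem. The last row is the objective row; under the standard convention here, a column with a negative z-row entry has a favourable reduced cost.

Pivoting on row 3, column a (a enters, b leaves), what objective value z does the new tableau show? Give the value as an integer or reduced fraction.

Minimum ratio for a: (3/2)/(1/2) = 3.
z changes by −(z-row coeff of a)·ratio = −(-5)·3 = 15.
New z = 3 + 15 = 18.

18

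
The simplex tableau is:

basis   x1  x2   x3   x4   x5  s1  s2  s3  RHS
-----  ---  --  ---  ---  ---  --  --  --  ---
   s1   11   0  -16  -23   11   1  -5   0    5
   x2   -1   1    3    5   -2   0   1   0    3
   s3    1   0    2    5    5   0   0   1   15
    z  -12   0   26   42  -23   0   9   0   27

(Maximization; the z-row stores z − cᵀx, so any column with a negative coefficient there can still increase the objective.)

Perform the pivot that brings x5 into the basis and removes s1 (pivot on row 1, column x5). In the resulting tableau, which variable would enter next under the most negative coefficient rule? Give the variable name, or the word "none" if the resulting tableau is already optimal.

Pivot element 11. New z-row = old z-row − (-23)·(row 1/11).
Updated z-row coefficients: x1: 11, x2: 0, x3: -82/11, x4: -67/11, x5: 0, s1: 23/11, s2: -16/11, s3: 0.
The most negative is -82/11 in column x3, so x3 would enter next.

x3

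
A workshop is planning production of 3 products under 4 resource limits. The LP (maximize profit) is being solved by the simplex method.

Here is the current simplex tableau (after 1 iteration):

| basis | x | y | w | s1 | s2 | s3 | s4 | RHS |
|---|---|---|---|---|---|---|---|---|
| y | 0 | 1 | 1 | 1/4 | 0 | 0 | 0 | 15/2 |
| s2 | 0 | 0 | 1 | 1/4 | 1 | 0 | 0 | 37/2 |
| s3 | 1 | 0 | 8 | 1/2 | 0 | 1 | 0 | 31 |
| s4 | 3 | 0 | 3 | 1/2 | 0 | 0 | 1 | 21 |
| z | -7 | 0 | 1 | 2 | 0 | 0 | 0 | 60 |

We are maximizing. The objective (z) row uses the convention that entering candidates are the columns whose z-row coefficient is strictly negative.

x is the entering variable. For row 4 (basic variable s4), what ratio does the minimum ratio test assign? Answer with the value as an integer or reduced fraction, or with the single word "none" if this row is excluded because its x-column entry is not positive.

7

Ratio = RHS / (x entry) = 21 / 3 = 7.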